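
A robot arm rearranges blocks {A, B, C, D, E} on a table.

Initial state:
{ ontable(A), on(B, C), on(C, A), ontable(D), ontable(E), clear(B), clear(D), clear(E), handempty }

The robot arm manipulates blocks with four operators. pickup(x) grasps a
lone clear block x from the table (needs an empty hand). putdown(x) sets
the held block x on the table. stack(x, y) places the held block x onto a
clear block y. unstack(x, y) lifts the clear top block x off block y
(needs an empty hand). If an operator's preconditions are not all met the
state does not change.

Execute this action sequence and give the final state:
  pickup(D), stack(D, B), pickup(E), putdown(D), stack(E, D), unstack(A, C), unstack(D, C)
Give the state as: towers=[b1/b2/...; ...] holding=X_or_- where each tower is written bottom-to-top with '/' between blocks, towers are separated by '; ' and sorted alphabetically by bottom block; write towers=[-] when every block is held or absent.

step 1 (pickup(D)): towers=[A/C/B; E] holding=D
step 2 (stack(D, B)): towers=[A/C/B/D; E] holding=-
step 3 (pickup(E)): towers=[A/C/B/D] holding=E
step 4 (putdown(D)) [no-op]: towers=[A/C/B/D] holding=E
step 5 (stack(E, D)): towers=[A/C/B/D/E] holding=-
step 6 (unstack(A, C)) [no-op]: towers=[A/C/B/D/E] holding=-
step 7 (unstack(D, C)) [no-op]: towers=[A/C/B/D/E] holding=-

towers=[A/C/B/D/E] holding=-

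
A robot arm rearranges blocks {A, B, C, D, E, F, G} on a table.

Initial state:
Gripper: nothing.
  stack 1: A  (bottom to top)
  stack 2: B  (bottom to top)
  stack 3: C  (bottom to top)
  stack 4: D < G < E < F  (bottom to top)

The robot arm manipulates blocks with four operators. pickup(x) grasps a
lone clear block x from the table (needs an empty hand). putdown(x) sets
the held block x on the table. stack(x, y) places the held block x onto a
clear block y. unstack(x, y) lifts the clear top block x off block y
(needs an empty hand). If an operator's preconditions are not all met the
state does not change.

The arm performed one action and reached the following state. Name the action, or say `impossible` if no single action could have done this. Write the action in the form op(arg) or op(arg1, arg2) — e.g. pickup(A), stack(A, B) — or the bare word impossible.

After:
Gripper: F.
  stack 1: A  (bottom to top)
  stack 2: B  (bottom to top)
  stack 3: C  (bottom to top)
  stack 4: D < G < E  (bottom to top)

unstack(F, E)

target: towers=[A; B; C; D/G/E] holding=F
         pickup(B) → towers=[A; C; D/G/E/F] holding=B
     unstack(F, E) → towers=[A; B; C; D/G/E] holding=F  ← match
         pickup(A) → towers=[B; C; D/G/E/F] holding=A
         pickup(C) → towers=[A; B; D/G/E/F] holding=C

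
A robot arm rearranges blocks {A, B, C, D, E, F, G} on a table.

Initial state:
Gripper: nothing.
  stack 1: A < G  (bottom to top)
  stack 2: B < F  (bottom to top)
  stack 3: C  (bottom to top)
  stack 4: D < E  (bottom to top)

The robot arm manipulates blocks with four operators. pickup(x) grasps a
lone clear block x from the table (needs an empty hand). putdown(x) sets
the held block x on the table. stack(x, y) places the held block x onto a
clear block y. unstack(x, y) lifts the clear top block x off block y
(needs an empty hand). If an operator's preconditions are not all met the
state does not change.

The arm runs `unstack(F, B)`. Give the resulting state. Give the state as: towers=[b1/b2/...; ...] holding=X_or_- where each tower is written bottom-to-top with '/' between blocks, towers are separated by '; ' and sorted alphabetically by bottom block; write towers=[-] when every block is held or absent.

towers=[A/G; B; C; D/E] holding=F

before: towers=[A/G; B/F; C; D/E] holding=-
pre[unstack(F, B)]: on(F,B) yes, clear(F) yes, handempty yes
all met → apply unstack(F, B)
after:  towers=[A/G; B; C; D/E] holding=F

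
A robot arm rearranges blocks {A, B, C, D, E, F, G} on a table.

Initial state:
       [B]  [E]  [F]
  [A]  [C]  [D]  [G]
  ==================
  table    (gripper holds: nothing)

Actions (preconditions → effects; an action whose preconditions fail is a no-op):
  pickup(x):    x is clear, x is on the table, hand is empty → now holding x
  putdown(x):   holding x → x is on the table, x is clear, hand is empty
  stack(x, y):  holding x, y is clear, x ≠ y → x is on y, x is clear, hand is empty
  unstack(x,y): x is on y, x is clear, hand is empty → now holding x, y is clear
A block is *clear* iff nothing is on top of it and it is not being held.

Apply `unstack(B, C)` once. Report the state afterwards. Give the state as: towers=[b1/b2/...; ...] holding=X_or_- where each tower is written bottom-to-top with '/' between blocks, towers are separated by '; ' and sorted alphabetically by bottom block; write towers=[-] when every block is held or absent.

towers=[A; C; D/E; G/F] holding=B

before: towers=[A; C/B; D/E; G/F] holding=-
pre[unstack(B, C)]: on(B,C) ok, clear(B) ok, handempty ok
all met → apply unstack(B, C)
after:  towers=[A; C; D/E; G/F] holding=B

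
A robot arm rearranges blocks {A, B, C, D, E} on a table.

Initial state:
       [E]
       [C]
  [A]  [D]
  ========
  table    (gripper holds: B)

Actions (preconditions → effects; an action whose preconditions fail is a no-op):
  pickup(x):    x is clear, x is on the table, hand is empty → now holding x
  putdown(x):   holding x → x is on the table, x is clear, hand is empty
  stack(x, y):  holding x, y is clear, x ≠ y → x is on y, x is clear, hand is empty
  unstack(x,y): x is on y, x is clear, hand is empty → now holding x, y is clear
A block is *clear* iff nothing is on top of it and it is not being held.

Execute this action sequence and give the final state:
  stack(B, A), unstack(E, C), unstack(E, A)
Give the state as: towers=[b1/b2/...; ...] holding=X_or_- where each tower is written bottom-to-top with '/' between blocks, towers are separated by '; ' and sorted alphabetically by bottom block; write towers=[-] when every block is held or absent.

towers=[A/B; D/C] holding=E

step 1 (stack(B, A)): towers=[A/B; D/C/E] holding=-
step 2 (unstack(E, C)): towers=[A/B; D/C] holding=E
step 3 (unstack(E, A)) [no-op]: towers=[A/B; D/C] holding=E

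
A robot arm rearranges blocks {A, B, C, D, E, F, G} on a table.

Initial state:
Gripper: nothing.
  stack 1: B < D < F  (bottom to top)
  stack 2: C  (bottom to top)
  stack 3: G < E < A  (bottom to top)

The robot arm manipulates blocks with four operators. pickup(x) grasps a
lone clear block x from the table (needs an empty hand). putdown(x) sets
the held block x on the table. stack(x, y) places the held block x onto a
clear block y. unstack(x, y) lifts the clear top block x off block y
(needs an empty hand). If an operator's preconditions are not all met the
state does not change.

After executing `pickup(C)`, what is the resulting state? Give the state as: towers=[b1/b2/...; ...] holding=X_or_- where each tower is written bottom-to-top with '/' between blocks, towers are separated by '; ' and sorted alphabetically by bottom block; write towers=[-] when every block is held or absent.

before: towers=[B/D/F; C; G/E/A] holding=-
pre[pickup(C)]: clear(C) yes, ontable(C) yes, handempty yes
all met → apply pickup(C)
after:  towers=[B/D/F; G/E/A] holding=C

towers=[B/D/F; G/E/A] holding=C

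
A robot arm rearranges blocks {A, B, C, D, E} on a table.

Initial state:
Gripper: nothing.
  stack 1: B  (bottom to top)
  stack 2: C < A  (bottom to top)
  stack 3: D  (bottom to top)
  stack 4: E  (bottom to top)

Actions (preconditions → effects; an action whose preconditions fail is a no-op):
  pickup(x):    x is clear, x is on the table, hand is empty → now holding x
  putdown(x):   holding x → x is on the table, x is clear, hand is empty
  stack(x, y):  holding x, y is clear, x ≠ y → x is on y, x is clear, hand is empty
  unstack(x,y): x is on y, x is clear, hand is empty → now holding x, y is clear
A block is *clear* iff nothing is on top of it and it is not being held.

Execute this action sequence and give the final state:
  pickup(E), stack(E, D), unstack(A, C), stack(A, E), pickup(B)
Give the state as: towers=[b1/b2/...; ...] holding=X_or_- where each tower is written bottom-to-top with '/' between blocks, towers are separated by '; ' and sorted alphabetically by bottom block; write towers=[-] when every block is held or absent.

towers=[C; D/E/A] holding=B

step 1 (pickup(E)): towers=[B; C/A; D] holding=E
step 2 (stack(E, D)): towers=[B; C/A; D/E] holding=-
step 3 (unstack(A, C)): towers=[B; C; D/E] holding=A
step 4 (stack(A, E)): towers=[B; C; D/E/A] holding=-
step 5 (pickup(B)): towers=[C; D/E/A] holding=B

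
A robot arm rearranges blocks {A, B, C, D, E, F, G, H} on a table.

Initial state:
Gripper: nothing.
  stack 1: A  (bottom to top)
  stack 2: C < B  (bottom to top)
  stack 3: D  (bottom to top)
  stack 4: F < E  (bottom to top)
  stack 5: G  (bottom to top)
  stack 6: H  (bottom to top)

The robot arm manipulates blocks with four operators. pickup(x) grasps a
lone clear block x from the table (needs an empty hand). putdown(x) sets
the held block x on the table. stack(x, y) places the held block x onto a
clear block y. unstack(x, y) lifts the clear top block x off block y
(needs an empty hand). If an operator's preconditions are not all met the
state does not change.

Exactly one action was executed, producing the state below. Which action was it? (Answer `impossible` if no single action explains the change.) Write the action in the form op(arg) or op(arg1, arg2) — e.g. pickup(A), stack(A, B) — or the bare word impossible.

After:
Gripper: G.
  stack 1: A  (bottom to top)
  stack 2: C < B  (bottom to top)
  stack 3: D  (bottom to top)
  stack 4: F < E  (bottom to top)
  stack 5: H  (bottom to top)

target: towers=[A; C/B; D; F/E; H] holding=G
         pickup(G) → towers=[A; C/B; D; F/E; H] holding=G  ← match
         pickup(A) → towers=[C/B; D; F/E; G; H] holding=A
     unstack(E, F) → towers=[A; C/B; D; F; G; H] holding=E
         pickup(H) → towers=[A; C/B; D; F/E; G] holding=H
     unstack(B, C) → towers=[A; C; D; F/E; G; H] holding=B
         pickup(D) → towers=[A; C/B; F/E; G; H] holding=D

pickup(G)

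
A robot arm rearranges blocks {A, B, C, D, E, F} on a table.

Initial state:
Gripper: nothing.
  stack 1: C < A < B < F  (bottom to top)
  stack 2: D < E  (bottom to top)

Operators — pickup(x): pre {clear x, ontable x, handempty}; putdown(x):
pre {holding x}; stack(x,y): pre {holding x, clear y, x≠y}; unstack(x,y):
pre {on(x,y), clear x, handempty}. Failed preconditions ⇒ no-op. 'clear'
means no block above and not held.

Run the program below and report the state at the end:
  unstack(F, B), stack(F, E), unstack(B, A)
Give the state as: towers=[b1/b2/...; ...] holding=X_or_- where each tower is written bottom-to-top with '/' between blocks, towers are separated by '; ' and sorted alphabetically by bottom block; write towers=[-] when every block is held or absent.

step 1 (unstack(F, B)): towers=[C/A/B; D/E] holding=F
step 2 (stack(F, E)): towers=[C/A/B; D/E/F] holding=-
step 3 (unstack(B, A)): towers=[C/A; D/E/F] holding=B

towers=[C/A; D/E/F] holding=B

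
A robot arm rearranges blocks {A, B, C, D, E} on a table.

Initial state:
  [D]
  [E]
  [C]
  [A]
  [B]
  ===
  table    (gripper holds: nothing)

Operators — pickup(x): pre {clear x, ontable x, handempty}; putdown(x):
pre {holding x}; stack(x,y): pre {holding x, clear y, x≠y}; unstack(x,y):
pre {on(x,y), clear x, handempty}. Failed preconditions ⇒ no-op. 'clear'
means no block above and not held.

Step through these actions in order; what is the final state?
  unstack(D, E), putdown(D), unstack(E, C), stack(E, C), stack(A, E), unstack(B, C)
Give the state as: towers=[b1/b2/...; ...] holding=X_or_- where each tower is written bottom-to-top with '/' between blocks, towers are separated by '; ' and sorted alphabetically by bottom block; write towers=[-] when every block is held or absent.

step 1 (unstack(D, E)): towers=[B/A/C/E] holding=D
step 2 (putdown(D)): towers=[B/A/C/E; D] holding=-
step 3 (unstack(E, C)): towers=[B/A/C; D] holding=E
step 4 (stack(E, C)): towers=[B/A/C/E; D] holding=-
step 5 (stack(A, E)) [no-op]: towers=[B/A/C/E; D] holding=-
step 6 (unstack(B, C)) [no-op]: towers=[B/A/C/E; D] holding=-

towers=[B/A/C/E; D] holding=-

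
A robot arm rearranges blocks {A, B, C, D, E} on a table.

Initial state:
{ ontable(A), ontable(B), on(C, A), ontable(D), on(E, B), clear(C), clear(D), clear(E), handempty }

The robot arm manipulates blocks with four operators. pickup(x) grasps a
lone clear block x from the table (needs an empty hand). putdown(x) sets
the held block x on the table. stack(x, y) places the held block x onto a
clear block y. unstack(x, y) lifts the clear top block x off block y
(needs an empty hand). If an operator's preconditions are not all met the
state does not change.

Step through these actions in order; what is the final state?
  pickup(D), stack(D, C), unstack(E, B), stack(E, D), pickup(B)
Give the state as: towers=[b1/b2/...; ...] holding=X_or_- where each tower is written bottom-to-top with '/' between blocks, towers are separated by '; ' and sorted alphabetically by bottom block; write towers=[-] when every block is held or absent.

towers=[A/C/D/E] holding=B

step 1 (pickup(D)): towers=[A/C; B/E] holding=D
step 2 (stack(D, C)): towers=[A/C/D; B/E] holding=-
step 3 (unstack(E, B)): towers=[A/C/D; B] holding=E
step 4 (stack(E, D)): towers=[A/C/D/E; B] holding=-
step 5 (pickup(B)): towers=[A/C/D/E] holding=B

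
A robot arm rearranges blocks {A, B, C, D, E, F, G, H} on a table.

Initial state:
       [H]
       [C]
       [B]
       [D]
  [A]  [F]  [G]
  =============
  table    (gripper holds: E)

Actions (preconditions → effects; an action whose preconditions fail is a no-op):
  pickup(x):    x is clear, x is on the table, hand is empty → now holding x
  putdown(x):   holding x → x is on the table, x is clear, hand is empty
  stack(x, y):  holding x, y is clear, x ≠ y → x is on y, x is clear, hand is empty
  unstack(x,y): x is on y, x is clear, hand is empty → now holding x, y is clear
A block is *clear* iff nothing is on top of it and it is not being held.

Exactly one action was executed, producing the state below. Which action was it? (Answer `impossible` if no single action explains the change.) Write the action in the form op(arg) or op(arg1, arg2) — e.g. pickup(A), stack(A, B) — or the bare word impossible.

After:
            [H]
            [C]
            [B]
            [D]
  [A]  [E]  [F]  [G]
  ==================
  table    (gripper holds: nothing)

putdown(E)

target: towers=[A; E; F/D/B/C/H; G] holding=-
        putdown(E) → towers=[A; E; F/D/B/C/H; G] holding=-  ← match
       stack(E, G) → towers=[A; F/D/B/C/H; G/E] holding=-
       stack(E, A) → towers=[A/E; F/D/B/C/H; G] holding=-
       stack(E, H) → towers=[A; F/D/B/C/H/E; G] holding=-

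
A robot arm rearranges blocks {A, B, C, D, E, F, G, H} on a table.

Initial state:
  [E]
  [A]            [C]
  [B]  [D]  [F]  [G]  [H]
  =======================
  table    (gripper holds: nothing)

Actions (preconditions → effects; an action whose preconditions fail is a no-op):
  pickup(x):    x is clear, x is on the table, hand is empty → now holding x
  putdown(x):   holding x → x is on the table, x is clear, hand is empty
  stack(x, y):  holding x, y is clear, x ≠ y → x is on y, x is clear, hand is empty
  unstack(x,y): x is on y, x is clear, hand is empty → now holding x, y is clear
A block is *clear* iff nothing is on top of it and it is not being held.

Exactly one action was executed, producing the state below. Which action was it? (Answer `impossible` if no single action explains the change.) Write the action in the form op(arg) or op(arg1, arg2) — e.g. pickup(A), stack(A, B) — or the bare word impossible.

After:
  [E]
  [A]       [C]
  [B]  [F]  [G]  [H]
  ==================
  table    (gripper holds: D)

pickup(D)

target: towers=[B/A/E; F; G/C; H] holding=D
     unstack(E, A) → towers=[B/A; D; F; G/C; H] holding=E
         pickup(H) → towers=[B/A/E; D; F; G/C] holding=H
         pickup(F) → towers=[B/A/E; D; G/C; H] holding=F
         pickup(D) → towers=[B/A/E; F; G/C; H] holding=D  ← match
     unstack(C, G) → towers=[B/A/E; D; F; G; H] holding=C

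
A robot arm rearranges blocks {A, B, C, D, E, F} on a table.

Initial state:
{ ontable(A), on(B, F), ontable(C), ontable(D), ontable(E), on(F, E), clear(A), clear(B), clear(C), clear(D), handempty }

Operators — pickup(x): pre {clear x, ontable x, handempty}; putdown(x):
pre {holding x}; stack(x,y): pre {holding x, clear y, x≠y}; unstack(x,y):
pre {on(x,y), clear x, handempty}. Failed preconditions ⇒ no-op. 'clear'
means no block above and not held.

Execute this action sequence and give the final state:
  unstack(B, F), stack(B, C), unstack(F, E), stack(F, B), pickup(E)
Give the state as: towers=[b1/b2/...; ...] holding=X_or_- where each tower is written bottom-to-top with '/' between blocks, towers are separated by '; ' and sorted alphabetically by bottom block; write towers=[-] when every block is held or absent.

towers=[A; C/B/F; D] holding=E

step 1 (unstack(B, F)): towers=[A; C; D; E/F] holding=B
step 2 (stack(B, C)): towers=[A; C/B; D; E/F] holding=-
step 3 (unstack(F, E)): towers=[A; C/B; D; E] holding=F
step 4 (stack(F, B)): towers=[A; C/B/F; D; E] holding=-
step 5 (pickup(E)): towers=[A; C/B/F; D] holding=E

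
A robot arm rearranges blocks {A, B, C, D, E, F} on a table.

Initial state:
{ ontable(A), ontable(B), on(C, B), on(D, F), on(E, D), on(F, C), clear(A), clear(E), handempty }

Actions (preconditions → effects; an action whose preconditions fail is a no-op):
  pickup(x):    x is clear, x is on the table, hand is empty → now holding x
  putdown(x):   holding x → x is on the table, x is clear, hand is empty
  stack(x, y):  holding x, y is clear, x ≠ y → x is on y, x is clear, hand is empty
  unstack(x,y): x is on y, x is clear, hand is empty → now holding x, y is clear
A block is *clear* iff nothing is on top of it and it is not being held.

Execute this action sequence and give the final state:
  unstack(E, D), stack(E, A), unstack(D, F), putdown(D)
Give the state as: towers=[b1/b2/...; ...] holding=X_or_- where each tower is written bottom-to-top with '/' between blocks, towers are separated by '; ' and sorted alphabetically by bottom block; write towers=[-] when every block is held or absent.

step 1 (unstack(E, D)): towers=[A; B/C/F/D] holding=E
step 2 (stack(E, A)): towers=[A/E; B/C/F/D] holding=-
step 3 (unstack(D, F)): towers=[A/E; B/C/F] holding=D
step 4 (putdown(D)): towers=[A/E; B/C/F; D] holding=-

towers=[A/E; B/C/F; D] holding=-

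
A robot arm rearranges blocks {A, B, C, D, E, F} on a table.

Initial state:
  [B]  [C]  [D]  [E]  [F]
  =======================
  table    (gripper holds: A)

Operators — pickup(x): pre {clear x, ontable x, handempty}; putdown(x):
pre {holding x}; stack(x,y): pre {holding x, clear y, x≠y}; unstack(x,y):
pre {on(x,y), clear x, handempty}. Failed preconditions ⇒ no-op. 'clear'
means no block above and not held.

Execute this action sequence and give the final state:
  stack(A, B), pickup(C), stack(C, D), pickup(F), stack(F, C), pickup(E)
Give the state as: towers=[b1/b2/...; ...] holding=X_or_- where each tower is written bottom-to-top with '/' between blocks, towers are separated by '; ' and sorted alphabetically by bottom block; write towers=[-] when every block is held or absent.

towers=[B/A; D/C/F] holding=E

step 1 (stack(A, B)): towers=[B/A; C; D; E; F] holding=-
step 2 (pickup(C)): towers=[B/A; D; E; F] holding=C
step 3 (stack(C, D)): towers=[B/A; D/C; E; F] holding=-
step 4 (pickup(F)): towers=[B/A; D/C; E] holding=F
step 5 (stack(F, C)): towers=[B/A; D/C/F; E] holding=-
step 6 (pickup(E)): towers=[B/A; D/C/F] holding=E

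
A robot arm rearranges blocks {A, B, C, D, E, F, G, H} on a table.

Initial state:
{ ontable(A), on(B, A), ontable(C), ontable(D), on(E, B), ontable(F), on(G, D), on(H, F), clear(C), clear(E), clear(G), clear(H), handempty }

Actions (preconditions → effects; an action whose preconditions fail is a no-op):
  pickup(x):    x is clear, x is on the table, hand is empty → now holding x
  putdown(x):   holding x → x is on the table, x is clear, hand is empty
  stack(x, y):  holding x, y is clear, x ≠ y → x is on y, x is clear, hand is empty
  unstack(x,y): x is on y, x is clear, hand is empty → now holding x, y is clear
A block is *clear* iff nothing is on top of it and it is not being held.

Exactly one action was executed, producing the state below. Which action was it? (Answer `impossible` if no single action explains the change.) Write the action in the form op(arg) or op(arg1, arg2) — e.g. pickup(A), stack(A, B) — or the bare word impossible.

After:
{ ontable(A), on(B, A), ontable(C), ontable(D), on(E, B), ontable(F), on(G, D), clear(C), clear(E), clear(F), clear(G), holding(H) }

unstack(H, F)

target: towers=[A/B/E; C; D/G; F] holding=H
     unstack(G, D) → towers=[A/B/E; C; D; F/H] holding=G
     unstack(E, B) → towers=[A/B; C; D/G; F/H] holding=E
     unstack(H, F) → towers=[A/B/E; C; D/G; F] holding=H  ← match
         pickup(C) → towers=[A/B/E; D/G; F/H] holding=C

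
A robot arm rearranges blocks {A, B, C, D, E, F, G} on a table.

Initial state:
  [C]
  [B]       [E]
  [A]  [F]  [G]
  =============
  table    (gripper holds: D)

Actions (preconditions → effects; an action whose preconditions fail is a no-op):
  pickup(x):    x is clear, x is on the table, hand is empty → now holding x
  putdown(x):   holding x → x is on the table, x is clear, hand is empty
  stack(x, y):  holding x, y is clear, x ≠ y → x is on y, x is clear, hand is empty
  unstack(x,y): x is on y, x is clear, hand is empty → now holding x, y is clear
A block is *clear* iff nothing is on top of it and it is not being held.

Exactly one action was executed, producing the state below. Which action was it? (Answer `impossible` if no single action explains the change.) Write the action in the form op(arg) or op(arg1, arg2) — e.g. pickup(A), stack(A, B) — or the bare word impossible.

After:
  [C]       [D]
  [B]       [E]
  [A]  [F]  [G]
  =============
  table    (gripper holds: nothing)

stack(D, E)

target: towers=[A/B/C; F; G/E/D] holding=-
        putdown(D) → towers=[A/B/C; D; F; G/E] holding=-
       stack(D, F) → towers=[A/B/C; F/D; G/E] holding=-
       stack(D, E) → towers=[A/B/C; F; G/E/D] holding=-  ← match
       stack(D, C) → towers=[A/B/C/D; F; G/E] holding=-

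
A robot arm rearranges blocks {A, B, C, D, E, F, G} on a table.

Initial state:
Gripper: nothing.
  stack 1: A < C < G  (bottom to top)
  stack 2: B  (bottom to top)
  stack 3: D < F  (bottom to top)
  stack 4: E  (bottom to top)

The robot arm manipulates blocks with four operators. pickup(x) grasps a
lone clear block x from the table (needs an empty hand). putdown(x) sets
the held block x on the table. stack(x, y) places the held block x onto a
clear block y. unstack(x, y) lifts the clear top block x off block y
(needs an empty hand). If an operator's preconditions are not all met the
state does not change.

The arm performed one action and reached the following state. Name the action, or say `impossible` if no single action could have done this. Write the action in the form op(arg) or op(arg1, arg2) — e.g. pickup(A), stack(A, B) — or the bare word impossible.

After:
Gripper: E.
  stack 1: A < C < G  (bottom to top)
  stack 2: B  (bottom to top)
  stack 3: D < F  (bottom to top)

pickup(E)

target: towers=[A/C/G; B; D/F] holding=E
         pickup(B) → towers=[A/C/G; D/F; E] holding=B
     unstack(F, D) → towers=[A/C/G; B; D; E] holding=F
     unstack(G, C) → towers=[A/C; B; D/F; E] holding=G
         pickup(E) → towers=[A/C/G; B; D/F] holding=E  ← match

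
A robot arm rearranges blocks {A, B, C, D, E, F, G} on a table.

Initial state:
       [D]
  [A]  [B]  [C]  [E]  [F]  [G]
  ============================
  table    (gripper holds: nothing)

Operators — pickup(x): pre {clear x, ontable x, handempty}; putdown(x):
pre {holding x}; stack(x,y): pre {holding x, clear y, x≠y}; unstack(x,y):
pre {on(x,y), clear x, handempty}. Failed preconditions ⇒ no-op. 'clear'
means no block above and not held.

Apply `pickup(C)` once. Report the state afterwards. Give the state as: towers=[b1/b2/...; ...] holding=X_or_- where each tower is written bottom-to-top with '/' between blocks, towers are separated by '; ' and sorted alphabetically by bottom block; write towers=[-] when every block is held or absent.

towers=[A; B/D; E; F; G] holding=C

before: towers=[A; B/D; C; E; F; G] holding=-
pre[pickup(C)]: clear(C) ok, ontable(C) ok, handempty ok
all met → apply pickup(C)
after:  towers=[A; B/D; E; F; G] holding=C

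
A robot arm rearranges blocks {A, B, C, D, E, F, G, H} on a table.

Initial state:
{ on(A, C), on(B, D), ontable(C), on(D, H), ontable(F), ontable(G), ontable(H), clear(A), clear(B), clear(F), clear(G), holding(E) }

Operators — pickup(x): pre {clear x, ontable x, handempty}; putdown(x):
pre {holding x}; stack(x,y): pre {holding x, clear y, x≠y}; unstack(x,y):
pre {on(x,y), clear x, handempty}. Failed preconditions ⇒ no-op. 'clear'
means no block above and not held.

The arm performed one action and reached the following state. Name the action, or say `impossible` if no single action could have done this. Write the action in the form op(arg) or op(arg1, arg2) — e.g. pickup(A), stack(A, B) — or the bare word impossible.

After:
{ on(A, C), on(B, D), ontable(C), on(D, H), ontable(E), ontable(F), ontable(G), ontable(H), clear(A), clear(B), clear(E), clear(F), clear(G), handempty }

putdown(E)

target: towers=[C/A; E; F; G; H/D/B] holding=-
        putdown(E) → towers=[C/A; E; F; G; H/D/B] holding=-  ← match
       stack(E, G) → towers=[C/A; F; G/E; H/D/B] holding=-
       stack(E, A) → towers=[C/A/E; F; G; H/D/B] holding=-
       stack(E, B) → towers=[C/A; F; G; H/D/B/E] holding=-
       stack(E, F) → towers=[C/A; F/E; G; H/D/B] holding=-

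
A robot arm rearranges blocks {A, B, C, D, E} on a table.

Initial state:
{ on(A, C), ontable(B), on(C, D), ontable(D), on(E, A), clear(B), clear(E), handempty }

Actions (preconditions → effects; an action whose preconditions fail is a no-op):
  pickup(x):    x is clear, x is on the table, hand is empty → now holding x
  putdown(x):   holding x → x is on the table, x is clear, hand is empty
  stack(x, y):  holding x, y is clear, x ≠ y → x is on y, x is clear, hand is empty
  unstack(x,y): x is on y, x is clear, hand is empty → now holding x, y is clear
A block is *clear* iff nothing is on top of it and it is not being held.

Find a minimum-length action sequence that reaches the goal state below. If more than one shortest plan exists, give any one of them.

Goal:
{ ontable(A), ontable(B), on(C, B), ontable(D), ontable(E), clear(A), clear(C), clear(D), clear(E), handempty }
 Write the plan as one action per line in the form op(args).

unstack(E, A)
putdown(E)
unstack(A, C)
putdown(A)
unstack(C, D)
stack(C, B)

step 1 (unstack(E, A)): towers=[B; D/C/A] holding=E
step 2 (putdown(E)): towers=[B; D/C/A; E] holding=-
step 3 (unstack(A, C)): towers=[B; D/C; E] holding=A
step 4 (putdown(A)): towers=[A; B; D/C; E] holding=-
step 5 (unstack(C, D)): towers=[A; B; D; E] holding=C
step 6 (stack(C, B)): towers=[A; B/C; D; E] holding=-
goal check: towers=[A; B/C; D; E] holding=- — reached (length 6, optimal by BFS)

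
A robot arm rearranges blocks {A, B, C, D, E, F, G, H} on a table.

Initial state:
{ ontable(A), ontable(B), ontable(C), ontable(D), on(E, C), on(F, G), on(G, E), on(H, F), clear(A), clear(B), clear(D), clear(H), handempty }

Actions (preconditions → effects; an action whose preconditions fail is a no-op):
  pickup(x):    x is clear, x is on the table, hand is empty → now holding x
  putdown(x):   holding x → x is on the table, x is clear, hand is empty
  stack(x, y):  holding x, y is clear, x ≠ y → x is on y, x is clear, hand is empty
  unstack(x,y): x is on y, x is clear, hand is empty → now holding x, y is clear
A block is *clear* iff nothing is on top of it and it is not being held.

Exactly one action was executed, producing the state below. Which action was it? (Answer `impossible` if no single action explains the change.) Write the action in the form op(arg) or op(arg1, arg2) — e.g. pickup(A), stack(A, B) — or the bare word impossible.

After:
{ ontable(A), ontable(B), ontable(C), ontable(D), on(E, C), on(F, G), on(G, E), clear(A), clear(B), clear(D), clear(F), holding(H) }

target: towers=[A; B; C/E/G/F; D] holding=H
         pickup(A) → towers=[B; C/E/G/F/H; D] holding=A
     unstack(H, F) → towers=[A; B; C/E/G/F; D] holding=H  ← match
         pickup(B) → towers=[A; C/E/G/F/H; D] holding=B
         pickup(D) → towers=[A; B; C/E/G/F/H] holding=D

unstack(H, F)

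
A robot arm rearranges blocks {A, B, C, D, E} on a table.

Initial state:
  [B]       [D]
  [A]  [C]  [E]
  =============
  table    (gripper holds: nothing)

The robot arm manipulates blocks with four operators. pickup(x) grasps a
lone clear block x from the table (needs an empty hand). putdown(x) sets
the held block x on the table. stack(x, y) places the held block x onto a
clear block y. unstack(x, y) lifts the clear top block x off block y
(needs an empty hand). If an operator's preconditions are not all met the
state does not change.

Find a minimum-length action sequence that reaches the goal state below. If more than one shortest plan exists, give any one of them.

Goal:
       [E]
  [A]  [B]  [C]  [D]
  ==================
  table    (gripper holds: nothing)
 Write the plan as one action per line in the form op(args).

unstack(B, A)
putdown(B)
unstack(D, E)
putdown(D)
pickup(E)
stack(E, B)

step 1 (unstack(B, A)): towers=[A; C; E/D] holding=B
step 2 (putdown(B)): towers=[A; B; C; E/D] holding=-
step 3 (unstack(D, E)): towers=[A; B; C; E] holding=D
step 4 (putdown(D)): towers=[A; B; C; D; E] holding=-
step 5 (pickup(E)): towers=[A; B; C; D] holding=E
step 6 (stack(E, B)): towers=[A; B/E; C; D] holding=-
goal check: towers=[A; B/E; C; D] holding=- — reached (length 6, optimal by BFS)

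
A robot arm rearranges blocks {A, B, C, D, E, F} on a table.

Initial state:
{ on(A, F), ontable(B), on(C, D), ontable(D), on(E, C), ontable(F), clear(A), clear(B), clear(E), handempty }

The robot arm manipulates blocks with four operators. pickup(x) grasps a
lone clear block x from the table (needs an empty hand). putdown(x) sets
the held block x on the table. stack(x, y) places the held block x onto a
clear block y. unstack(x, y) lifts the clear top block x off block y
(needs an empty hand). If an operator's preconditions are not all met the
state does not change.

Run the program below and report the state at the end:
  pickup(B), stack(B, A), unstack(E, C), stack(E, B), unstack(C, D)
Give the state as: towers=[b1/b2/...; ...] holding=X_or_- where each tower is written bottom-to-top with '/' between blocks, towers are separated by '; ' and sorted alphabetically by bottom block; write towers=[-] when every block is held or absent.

step 1 (pickup(B)): towers=[D/C/E; F/A] holding=B
step 2 (stack(B, A)): towers=[D/C/E; F/A/B] holding=-
step 3 (unstack(E, C)): towers=[D/C; F/A/B] holding=E
step 4 (stack(E, B)): towers=[D/C; F/A/B/E] holding=-
step 5 (unstack(C, D)): towers=[D; F/A/B/E] holding=C

towers=[D; F/A/B/E] holding=C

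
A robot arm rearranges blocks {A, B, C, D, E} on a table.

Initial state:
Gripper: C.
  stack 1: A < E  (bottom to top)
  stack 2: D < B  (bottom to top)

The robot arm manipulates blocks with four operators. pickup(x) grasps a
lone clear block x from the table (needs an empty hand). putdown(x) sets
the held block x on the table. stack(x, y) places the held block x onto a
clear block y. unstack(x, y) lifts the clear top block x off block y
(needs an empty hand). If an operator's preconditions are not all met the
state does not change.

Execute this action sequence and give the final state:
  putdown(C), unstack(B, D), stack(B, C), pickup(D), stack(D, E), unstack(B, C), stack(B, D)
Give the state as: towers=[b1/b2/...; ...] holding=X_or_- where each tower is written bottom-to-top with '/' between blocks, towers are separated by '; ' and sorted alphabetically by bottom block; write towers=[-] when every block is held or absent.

towers=[A/E/D/B; C] holding=-

step 1 (putdown(C)): towers=[A/E; C; D/B] holding=-
step 2 (unstack(B, D)): towers=[A/E; C; D] holding=B
step 3 (stack(B, C)): towers=[A/E; C/B; D] holding=-
step 4 (pickup(D)): towers=[A/E; C/B] holding=D
step 5 (stack(D, E)): towers=[A/E/D; C/B] holding=-
step 6 (unstack(B, C)): towers=[A/E/D; C] holding=B
step 7 (stack(B, D)): towers=[A/E/D/B; C] holding=-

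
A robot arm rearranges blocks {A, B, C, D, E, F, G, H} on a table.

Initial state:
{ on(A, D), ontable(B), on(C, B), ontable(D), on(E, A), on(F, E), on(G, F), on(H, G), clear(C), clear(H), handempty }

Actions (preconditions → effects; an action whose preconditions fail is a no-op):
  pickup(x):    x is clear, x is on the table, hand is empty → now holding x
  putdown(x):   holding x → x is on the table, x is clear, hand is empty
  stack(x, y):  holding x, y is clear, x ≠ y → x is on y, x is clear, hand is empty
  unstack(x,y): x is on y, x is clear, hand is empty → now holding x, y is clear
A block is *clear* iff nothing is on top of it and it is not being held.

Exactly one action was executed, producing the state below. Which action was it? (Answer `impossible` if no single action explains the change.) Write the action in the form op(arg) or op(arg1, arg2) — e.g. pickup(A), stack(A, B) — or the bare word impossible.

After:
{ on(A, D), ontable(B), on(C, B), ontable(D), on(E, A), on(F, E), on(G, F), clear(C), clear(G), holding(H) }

unstack(H, G)

target: towers=[B/C; D/A/E/F/G] holding=H
     unstack(H, G) → towers=[B/C; D/A/E/F/G] holding=H  ← match
     unstack(C, B) → towers=[B; D/A/E/F/G/H] holding=C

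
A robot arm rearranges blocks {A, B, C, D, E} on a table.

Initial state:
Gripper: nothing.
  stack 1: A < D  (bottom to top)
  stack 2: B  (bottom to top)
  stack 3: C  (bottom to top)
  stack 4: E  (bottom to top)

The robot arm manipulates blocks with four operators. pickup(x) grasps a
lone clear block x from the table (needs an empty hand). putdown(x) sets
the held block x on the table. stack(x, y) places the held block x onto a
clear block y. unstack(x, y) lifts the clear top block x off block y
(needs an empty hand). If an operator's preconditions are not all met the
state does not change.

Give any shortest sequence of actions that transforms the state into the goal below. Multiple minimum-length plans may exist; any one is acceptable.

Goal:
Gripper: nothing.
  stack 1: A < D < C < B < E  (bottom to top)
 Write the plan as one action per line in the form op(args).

step 1 (pickup(C)): towers=[A/D; B; E] holding=C
step 2 (stack(C, D)): towers=[A/D/C; B; E] holding=-
step 3 (pickup(B)): towers=[A/D/C; E] holding=B
step 4 (stack(B, C)): towers=[A/D/C/B; E] holding=-
step 5 (pickup(E)): towers=[A/D/C/B] holding=E
step 6 (stack(E, B)): towers=[A/D/C/B/E] holding=-
goal check: towers=[A/D/C/B/E] holding=- — reached (length 6, optimal by BFS)

pickup(C)
stack(C, D)
pickup(B)
stack(B, C)
pickup(E)
stack(E, B)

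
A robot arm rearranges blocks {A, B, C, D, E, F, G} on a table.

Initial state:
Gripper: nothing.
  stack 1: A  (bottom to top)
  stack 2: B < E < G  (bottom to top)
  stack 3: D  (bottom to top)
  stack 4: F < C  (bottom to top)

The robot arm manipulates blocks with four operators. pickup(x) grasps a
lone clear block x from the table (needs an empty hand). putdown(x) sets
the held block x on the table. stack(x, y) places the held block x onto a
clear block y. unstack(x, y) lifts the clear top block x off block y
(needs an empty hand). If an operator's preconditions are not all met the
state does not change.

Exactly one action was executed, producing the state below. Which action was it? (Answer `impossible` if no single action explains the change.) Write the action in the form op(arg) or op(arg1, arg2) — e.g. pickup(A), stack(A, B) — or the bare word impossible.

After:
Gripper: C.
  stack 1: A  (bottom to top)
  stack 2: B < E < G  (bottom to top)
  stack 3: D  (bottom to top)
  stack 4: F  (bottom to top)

target: towers=[A; B/E/G; D; F] holding=C
     unstack(G, E) → towers=[A; B/E; D; F/C] holding=G
         pickup(D) → towers=[A; B/E/G; F/C] holding=D
         pickup(A) → towers=[B/E/G; D; F/C] holding=A
     unstack(C, F) → towers=[A; B/E/G; D; F] holding=C  ← match

unstack(C, F)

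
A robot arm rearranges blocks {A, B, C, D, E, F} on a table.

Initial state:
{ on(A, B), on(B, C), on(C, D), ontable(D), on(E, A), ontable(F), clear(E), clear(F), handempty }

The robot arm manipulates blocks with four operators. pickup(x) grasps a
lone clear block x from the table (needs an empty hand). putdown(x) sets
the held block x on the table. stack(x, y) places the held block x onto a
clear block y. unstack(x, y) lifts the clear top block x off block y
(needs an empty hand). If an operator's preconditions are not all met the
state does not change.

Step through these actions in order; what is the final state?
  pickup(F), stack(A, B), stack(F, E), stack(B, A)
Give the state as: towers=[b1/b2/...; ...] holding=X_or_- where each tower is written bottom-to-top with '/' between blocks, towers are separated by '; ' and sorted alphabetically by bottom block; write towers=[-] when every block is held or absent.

step 1 (pickup(F)): towers=[D/C/B/A/E] holding=F
step 2 (stack(A, B)) [no-op]: towers=[D/C/B/A/E] holding=F
step 3 (stack(F, E)): towers=[D/C/B/A/E/F] holding=-
step 4 (stack(B, A)) [no-op]: towers=[D/C/B/A/E/F] holding=-

towers=[D/C/B/A/E/F] holding=-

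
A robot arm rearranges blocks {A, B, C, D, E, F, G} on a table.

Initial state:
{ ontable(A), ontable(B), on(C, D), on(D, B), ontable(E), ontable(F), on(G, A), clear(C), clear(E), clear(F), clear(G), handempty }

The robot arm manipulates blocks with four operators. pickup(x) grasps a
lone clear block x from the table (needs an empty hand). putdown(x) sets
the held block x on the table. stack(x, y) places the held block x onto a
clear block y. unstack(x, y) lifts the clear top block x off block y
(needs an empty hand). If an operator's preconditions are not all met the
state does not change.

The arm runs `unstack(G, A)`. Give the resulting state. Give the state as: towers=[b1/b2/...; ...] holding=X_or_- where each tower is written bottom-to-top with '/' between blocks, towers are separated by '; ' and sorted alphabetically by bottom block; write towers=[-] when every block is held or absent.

before: towers=[A/G; B/D/C; E; F] holding=-
pre[unstack(G, A)]: on(G,A) yes, clear(G) yes, handempty yes
all met → apply unstack(G, A)
after:  towers=[A; B/D/C; E; F] holding=G

towers=[A; B/D/C; E; F] holding=G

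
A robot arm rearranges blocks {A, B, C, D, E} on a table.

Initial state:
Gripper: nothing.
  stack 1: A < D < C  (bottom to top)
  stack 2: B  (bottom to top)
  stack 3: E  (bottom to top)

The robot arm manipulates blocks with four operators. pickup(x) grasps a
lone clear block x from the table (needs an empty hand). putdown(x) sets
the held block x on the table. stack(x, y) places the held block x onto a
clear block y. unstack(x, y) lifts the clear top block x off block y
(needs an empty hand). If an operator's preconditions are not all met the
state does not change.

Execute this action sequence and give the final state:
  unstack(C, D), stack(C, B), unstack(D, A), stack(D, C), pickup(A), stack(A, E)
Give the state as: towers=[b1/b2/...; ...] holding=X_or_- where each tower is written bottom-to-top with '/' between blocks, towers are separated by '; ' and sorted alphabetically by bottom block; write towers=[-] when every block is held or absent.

towers=[B/C/D; E/A] holding=-

step 1 (unstack(C, D)): towers=[A/D; B; E] holding=C
step 2 (stack(C, B)): towers=[A/D; B/C; E] holding=-
step 3 (unstack(D, A)): towers=[A; B/C; E] holding=D
step 4 (stack(D, C)): towers=[A; B/C/D; E] holding=-
step 5 (pickup(A)): towers=[B/C/D; E] holding=A
step 6 (stack(A, E)): towers=[B/C/D; E/A] holding=-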